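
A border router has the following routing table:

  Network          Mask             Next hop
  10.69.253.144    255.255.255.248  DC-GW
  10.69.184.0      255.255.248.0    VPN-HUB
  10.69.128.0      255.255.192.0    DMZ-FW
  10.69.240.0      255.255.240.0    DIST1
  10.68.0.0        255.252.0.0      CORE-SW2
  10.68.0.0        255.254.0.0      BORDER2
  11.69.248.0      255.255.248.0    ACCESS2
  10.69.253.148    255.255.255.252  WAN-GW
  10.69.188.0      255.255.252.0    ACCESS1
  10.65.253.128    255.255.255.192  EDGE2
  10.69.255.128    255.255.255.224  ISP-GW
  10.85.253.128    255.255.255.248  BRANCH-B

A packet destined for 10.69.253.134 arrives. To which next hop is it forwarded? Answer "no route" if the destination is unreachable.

DIST1

Routes whose prefix contains 10.69.253.134:
  10.68.0.0/14 (10.68.0.0 - 10.71.255.255) -> CORE-SW2
  10.68.0.0/15 (10.68.0.0 - 10.69.255.255) -> BORDER2
  10.69.240.0/20 (10.69.240.0 - 10.69.255.255) -> DIST1
More-specific entries that do NOT match:
  10.69.253.148/30 (10.69.253.148 - 10.69.253.151) does not contain 10.69.253.134
  10.69.253.144/29 (10.69.253.144 - 10.69.253.151) does not contain 10.69.253.134
  10.85.253.128/29 (10.85.253.128 - 10.85.253.135) does not contain 10.69.253.134
  10.69.255.128/27 (10.69.255.128 - 10.69.255.159) does not contain 10.69.253.134
  10.65.253.128/26 (10.65.253.128 - 10.65.253.191) does not contain 10.69.253.134
  10.69.188.0/22 (10.69.188.0 - 10.69.191.255) does not contain 10.69.253.134
  10.69.184.0/21 (10.69.184.0 - 10.69.191.255) does not contain 10.69.253.134
  11.69.248.0/21 (11.69.248.0 - 11.69.255.255) does not contain 10.69.253.134
Longest matching prefix is /20 -> next hop DIST1.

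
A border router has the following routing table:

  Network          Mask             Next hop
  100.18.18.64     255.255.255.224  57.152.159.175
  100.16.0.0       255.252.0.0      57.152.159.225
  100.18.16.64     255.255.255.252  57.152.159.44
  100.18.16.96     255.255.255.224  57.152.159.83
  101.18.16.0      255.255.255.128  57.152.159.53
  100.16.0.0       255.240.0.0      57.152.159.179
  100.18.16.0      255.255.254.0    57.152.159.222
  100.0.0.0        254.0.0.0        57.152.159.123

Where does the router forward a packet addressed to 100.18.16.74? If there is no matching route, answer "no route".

Routes whose prefix contains 100.18.16.74:
  100.0.0.0/7 (100.0.0.0 - 101.255.255.255) -> 57.152.159.123
  100.16.0.0/12 (100.16.0.0 - 100.31.255.255) -> 57.152.159.179
  100.16.0.0/14 (100.16.0.0 - 100.19.255.255) -> 57.152.159.225
  100.18.16.0/23 (100.18.16.0 - 100.18.17.255) -> 57.152.159.222
More-specific entries that do NOT match:
  100.18.16.64/30 (100.18.16.64 - 100.18.16.67) does not contain 100.18.16.74
  100.18.18.64/27 (100.18.18.64 - 100.18.18.95) does not contain 100.18.16.74
  100.18.16.96/27 (100.18.16.96 - 100.18.16.127) does not contain 100.18.16.74
  101.18.16.0/25 (101.18.16.0 - 101.18.16.127) does not contain 100.18.16.74
Longest matching prefix is /23 -> next hop 57.152.159.222.

57.152.159.222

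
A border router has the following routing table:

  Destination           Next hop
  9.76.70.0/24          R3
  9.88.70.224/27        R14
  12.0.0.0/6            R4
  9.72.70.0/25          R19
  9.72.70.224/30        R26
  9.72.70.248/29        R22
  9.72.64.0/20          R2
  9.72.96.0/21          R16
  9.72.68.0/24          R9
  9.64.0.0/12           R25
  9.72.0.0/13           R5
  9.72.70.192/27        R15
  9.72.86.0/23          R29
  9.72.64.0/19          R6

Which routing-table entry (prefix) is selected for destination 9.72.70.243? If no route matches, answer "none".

Entries matching 9.72.70.243:
  9.64.0.0/12 (9.64.0.0 - 9.79.255.255)
  9.72.0.0/13 (9.72.0.0 - 9.79.255.255)
  9.72.64.0/19 (9.72.64.0 - 9.72.95.255)
  9.72.64.0/20 (9.72.64.0 - 9.72.79.255)
Most specific is 9.72.64.0/20.

9.72.64.0/20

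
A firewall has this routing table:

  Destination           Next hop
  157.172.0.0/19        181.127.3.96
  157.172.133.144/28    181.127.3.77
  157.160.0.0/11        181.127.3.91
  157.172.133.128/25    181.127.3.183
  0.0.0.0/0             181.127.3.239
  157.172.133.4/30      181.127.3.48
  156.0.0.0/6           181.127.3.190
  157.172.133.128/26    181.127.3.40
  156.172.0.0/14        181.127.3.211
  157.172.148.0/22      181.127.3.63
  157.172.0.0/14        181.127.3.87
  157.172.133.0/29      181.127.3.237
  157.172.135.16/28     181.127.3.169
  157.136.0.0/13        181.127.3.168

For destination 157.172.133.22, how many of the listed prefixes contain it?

Prefixes containing 157.172.133.22:
  0.0.0.0/0 (default, matches everything)
  156.0.0.0/6 (156.0.0.0 - 159.255.255.255)
  157.160.0.0/11 (157.160.0.0 - 157.191.255.255)
  157.172.0.0/14 (157.172.0.0 - 157.175.255.255)
Total matching entries: 4.

4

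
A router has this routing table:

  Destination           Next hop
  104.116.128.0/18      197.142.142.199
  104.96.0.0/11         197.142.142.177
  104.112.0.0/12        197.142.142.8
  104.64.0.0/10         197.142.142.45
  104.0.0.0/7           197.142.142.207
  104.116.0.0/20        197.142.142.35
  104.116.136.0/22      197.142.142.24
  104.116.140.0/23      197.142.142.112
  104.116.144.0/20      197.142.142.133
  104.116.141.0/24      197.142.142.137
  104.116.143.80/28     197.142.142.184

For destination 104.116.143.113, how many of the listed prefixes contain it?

5

Prefixes containing 104.116.143.113:
  104.0.0.0/7 (104.0.0.0 - 105.255.255.255)
  104.64.0.0/10 (104.64.0.0 - 104.127.255.255)
  104.96.0.0/11 (104.96.0.0 - 104.127.255.255)
  104.112.0.0/12 (104.112.0.0 - 104.127.255.255)
  104.116.128.0/18 (104.116.128.0 - 104.116.191.255)
Total matching entries: 5.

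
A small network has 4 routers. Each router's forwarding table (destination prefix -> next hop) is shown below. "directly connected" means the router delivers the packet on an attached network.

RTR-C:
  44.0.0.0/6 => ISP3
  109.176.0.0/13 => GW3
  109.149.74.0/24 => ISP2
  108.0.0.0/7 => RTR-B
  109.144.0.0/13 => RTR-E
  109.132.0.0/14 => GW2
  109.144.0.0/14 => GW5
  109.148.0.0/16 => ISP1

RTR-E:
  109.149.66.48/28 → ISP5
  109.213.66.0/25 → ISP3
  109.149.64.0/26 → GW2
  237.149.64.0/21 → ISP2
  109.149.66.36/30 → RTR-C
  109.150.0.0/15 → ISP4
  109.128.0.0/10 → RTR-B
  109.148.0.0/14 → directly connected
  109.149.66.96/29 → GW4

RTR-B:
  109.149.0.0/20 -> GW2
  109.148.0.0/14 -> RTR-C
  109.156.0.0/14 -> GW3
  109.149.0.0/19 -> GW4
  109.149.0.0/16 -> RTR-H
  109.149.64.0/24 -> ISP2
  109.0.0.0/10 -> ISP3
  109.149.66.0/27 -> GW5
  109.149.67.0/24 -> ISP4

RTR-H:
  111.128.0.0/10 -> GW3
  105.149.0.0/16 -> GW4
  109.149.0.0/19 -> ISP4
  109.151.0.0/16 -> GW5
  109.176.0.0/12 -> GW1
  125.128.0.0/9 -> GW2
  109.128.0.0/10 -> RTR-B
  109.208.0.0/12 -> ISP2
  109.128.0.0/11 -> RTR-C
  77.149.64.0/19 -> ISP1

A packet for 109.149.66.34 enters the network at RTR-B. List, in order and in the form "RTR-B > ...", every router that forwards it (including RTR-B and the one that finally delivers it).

At RTR-B: longest match for 109.149.66.34 is 109.149.0.0/16 -> RTR-H
At RTR-H: longest match for 109.149.66.34 is 109.128.0.0/11 -> RTR-C
At RTR-C: longest match for 109.149.66.34 is 109.144.0.0/13 -> RTR-E
At RTR-E: longest match for 109.149.66.34 is 109.148.0.0/14 -> directly connected

RTR-B > RTR-H > RTR-C > RTR-E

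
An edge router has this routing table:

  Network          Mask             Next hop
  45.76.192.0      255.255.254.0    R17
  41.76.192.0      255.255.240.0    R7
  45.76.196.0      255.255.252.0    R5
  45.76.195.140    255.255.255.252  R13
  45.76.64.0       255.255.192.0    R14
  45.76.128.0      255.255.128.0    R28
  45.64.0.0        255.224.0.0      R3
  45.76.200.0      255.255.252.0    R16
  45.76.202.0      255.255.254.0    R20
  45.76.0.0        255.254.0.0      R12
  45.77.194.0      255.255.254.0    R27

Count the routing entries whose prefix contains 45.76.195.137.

3

Prefixes containing 45.76.195.137:
  45.64.0.0/11 (45.64.0.0 - 45.95.255.255)
  45.76.0.0/15 (45.76.0.0 - 45.77.255.255)
  45.76.128.0/17 (45.76.128.0 - 45.76.255.255)
Total matching entries: 3.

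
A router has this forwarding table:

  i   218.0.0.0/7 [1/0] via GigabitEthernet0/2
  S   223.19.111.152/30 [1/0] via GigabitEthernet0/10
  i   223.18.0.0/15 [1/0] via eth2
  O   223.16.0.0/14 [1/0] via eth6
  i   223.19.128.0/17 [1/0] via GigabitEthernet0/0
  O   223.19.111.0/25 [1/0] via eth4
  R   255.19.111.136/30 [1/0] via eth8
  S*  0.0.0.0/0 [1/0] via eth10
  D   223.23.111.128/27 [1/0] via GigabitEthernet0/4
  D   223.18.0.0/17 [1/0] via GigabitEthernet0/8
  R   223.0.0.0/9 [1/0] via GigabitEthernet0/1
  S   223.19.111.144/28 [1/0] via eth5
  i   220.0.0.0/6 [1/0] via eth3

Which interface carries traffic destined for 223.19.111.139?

eth2

Routes whose prefix contains 223.19.111.139:
  0.0.0.0/0 (default, matches everything) -> eth10
  220.0.0.0/6 (220.0.0.0 - 223.255.255.255) -> eth3
  223.0.0.0/9 (223.0.0.0 - 223.127.255.255) -> GigabitEthernet0/1
  223.16.0.0/14 (223.16.0.0 - 223.19.255.255) -> eth6
  223.18.0.0/15 (223.18.0.0 - 223.19.255.255) -> eth2
More-specific entries that do NOT match:
  223.19.111.152/30 (223.19.111.152 - 223.19.111.155) does not contain 223.19.111.139
  255.19.111.136/30 (255.19.111.136 - 255.19.111.139) does not contain 223.19.111.139
  223.19.111.144/28 (223.19.111.144 - 223.19.111.159) does not contain 223.19.111.139
  223.23.111.128/27 (223.23.111.128 - 223.23.111.159) does not contain 223.19.111.139
  223.19.111.0/25 (223.19.111.0 - 223.19.111.127) does not contain 223.19.111.139
  223.19.128.0/17 (223.19.128.0 - 223.19.255.255) does not contain 223.19.111.139
  223.18.0.0/17 (223.18.0.0 - 223.18.127.255) does not contain 223.19.111.139
Longest matching prefix is /15 -> interface eth2.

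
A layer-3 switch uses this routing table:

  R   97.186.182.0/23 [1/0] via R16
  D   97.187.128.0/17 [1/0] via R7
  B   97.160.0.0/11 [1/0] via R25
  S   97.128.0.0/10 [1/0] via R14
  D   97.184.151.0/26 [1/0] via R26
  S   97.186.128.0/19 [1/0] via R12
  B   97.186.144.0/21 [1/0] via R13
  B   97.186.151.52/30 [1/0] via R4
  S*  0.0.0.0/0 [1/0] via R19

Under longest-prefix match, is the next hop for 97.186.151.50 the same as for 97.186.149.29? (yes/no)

97.186.151.50: longest match 97.186.144.0/21 -> R13
97.186.149.29: longest match 97.186.144.0/21 -> R13

yes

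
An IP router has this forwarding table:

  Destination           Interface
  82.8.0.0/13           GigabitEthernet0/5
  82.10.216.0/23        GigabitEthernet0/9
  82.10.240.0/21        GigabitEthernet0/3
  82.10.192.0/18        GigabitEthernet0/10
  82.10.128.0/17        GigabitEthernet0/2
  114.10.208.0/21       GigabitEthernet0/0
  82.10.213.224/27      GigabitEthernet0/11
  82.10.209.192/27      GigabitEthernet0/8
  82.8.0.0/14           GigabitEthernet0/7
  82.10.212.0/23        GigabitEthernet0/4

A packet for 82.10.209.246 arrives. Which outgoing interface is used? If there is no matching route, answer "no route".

Routes whose prefix contains 82.10.209.246:
  82.8.0.0/13 (82.8.0.0 - 82.15.255.255) -> GigabitEthernet0/5
  82.8.0.0/14 (82.8.0.0 - 82.11.255.255) -> GigabitEthernet0/7
  82.10.128.0/17 (82.10.128.0 - 82.10.255.255) -> GigabitEthernet0/2
  82.10.192.0/18 (82.10.192.0 - 82.10.255.255) -> GigabitEthernet0/10
More-specific entries that do NOT match:
  82.10.213.224/27 (82.10.213.224 - 82.10.213.255) does not contain 82.10.209.246
  82.10.209.192/27 (82.10.209.192 - 82.10.209.223) does not contain 82.10.209.246
  82.10.216.0/23 (82.10.216.0 - 82.10.217.255) does not contain 82.10.209.246
  82.10.212.0/23 (82.10.212.0 - 82.10.213.255) does not contain 82.10.209.246
  82.10.240.0/21 (82.10.240.0 - 82.10.247.255) does not contain 82.10.209.246
  114.10.208.0/21 (114.10.208.0 - 114.10.215.255) does not contain 82.10.209.246
Longest matching prefix is /18 -> interface GigabitEthernet0/10.

GigabitEthernet0/10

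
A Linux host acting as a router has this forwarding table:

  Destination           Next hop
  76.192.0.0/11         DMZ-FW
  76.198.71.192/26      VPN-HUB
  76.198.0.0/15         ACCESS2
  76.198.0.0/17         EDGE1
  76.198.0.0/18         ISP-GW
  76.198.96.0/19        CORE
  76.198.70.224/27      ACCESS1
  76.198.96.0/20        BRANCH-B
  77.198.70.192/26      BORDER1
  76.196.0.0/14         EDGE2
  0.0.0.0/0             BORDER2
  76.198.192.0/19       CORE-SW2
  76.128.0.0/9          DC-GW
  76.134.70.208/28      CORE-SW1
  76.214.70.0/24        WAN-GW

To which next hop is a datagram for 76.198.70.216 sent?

Routes whose prefix contains 76.198.70.216:
  0.0.0.0/0 (default, matches everything) -> BORDER2
  76.128.0.0/9 (76.128.0.0 - 76.255.255.255) -> DC-GW
  76.192.0.0/11 (76.192.0.0 - 76.223.255.255) -> DMZ-FW
  76.196.0.0/14 (76.196.0.0 - 76.199.255.255) -> EDGE2
  76.198.0.0/15 (76.198.0.0 - 76.199.255.255) -> ACCESS2
  76.198.0.0/17 (76.198.0.0 - 76.198.127.255) -> EDGE1
More-specific entries that do NOT match:
  76.134.70.208/28 (76.134.70.208 - 76.134.70.223) does not contain 76.198.70.216
  76.198.70.224/27 (76.198.70.224 - 76.198.70.255) does not contain 76.198.70.216
  76.198.71.192/26 (76.198.71.192 - 76.198.71.255) does not contain 76.198.70.216
  77.198.70.192/26 (77.198.70.192 - 77.198.70.255) does not contain 76.198.70.216
  76.214.70.0/24 (76.214.70.0 - 76.214.70.255) does not contain 76.198.70.216
  76.198.96.0/20 (76.198.96.0 - 76.198.111.255) does not contain 76.198.70.216
  76.198.96.0/19 (76.198.96.0 - 76.198.127.255) does not contain 76.198.70.216
  76.198.192.0/19 (76.198.192.0 - 76.198.223.255) does not contain 76.198.70.216
  76.198.0.0/18 (76.198.0.0 - 76.198.63.255) does not contain 76.198.70.216
Longest matching prefix is /17 -> next hop EDGE1.

EDGE1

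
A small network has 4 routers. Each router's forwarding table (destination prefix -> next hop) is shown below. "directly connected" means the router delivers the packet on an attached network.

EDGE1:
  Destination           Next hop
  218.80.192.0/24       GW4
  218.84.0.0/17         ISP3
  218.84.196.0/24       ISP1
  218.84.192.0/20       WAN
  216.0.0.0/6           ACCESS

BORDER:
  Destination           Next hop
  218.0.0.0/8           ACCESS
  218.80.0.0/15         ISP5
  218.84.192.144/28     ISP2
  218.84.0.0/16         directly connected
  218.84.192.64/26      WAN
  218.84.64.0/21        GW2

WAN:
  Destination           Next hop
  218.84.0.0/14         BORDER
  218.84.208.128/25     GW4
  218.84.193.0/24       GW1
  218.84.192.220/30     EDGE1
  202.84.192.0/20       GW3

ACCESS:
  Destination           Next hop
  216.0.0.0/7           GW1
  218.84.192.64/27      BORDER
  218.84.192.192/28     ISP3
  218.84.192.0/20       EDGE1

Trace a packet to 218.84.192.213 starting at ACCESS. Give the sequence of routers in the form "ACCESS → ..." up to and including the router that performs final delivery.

ACCESS → EDGE1 → WAN → BORDER

At ACCESS: longest match for 218.84.192.213 is 218.84.192.0/20 -> EDGE1
At EDGE1: longest match for 218.84.192.213 is 218.84.192.0/20 -> WAN
At WAN: longest match for 218.84.192.213 is 218.84.0.0/14 -> BORDER
At BORDER: longest match for 218.84.192.213 is 218.84.0.0/16 -> directly connected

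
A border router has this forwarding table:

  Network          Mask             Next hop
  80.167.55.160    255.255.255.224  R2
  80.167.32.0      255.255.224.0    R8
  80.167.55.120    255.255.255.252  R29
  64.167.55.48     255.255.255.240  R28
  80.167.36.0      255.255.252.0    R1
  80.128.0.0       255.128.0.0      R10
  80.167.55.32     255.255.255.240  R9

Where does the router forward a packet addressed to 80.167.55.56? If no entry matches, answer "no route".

R8

Routes whose prefix contains 80.167.55.56:
  80.128.0.0/9 (80.128.0.0 - 80.255.255.255) -> R10
  80.167.32.0/19 (80.167.32.0 - 80.167.63.255) -> R8
More-specific entries that do NOT match:
  80.167.55.120/30 (80.167.55.120 - 80.167.55.123) does not contain 80.167.55.56
  64.167.55.48/28 (64.167.55.48 - 64.167.55.63) does not contain 80.167.55.56
  80.167.55.32/28 (80.167.55.32 - 80.167.55.47) does not contain 80.167.55.56
  80.167.55.160/27 (80.167.55.160 - 80.167.55.191) does not contain 80.167.55.56
  80.167.36.0/22 (80.167.36.0 - 80.167.39.255) does not contain 80.167.55.56
Longest matching prefix is /19 -> next hop R8.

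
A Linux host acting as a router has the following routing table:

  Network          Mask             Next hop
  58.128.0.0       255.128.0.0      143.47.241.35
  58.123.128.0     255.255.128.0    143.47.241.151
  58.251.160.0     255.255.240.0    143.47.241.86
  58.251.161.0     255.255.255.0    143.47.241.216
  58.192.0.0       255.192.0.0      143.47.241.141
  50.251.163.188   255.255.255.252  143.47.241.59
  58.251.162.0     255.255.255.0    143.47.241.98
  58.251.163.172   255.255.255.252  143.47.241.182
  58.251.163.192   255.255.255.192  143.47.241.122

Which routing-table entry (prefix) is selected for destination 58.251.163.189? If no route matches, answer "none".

58.251.160.0/20

Entries matching 58.251.163.189:
  58.128.0.0/9 (58.128.0.0 - 58.255.255.255)
  58.192.0.0/10 (58.192.0.0 - 58.255.255.255)
  58.251.160.0/20 (58.251.160.0 - 58.251.175.255)
Most specific is 58.251.160.0/20.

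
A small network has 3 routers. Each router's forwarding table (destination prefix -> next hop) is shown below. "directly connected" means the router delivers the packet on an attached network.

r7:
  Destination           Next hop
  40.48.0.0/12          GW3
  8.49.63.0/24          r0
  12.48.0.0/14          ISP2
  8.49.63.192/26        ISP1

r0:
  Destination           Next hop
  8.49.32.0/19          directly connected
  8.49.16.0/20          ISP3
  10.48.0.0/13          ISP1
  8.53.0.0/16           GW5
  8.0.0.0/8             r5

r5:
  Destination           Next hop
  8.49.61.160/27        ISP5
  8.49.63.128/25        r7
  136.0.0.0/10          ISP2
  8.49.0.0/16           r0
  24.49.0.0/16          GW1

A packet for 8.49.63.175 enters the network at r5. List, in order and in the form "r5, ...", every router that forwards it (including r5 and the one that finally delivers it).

r5, r7, r0

At r5: longest match for 8.49.63.175 is 8.49.63.128/25 -> r7
At r7: longest match for 8.49.63.175 is 8.49.63.0/24 -> r0
At r0: longest match for 8.49.63.175 is 8.49.32.0/19 -> directly connected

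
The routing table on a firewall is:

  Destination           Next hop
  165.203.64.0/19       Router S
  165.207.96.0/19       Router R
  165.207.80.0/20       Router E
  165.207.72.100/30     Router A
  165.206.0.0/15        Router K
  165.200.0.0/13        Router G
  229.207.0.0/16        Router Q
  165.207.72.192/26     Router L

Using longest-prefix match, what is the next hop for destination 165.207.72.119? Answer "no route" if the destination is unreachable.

Routes whose prefix contains 165.207.72.119:
  165.200.0.0/13 (165.200.0.0 - 165.207.255.255) -> Router G
  165.206.0.0/15 (165.206.0.0 - 165.207.255.255) -> Router K
More-specific entries that do NOT match:
  165.207.72.100/30 (165.207.72.100 - 165.207.72.103) does not contain 165.207.72.119
  165.207.72.192/26 (165.207.72.192 - 165.207.72.255) does not contain 165.207.72.119
  165.207.80.0/20 (165.207.80.0 - 165.207.95.255) does not contain 165.207.72.119
  165.203.64.0/19 (165.203.64.0 - 165.203.95.255) does not contain 165.207.72.119
  165.207.96.0/19 (165.207.96.0 - 165.207.127.255) does not contain 165.207.72.119
  229.207.0.0/16 (229.207.0.0 - 229.207.255.255) does not contain 165.207.72.119
Longest matching prefix is /15 -> next hop Router K.

Router K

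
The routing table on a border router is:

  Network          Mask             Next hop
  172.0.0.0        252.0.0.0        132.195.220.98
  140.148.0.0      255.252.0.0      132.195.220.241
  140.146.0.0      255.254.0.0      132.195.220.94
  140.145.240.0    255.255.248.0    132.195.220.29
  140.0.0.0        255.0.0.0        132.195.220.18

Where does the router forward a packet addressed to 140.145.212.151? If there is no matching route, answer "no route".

Routes whose prefix contains 140.145.212.151:
  140.0.0.0/8 (140.0.0.0 - 140.255.255.255) -> 132.195.220.18
More-specific entries that do NOT match:
  140.145.240.0/21 (140.145.240.0 - 140.145.247.255) does not contain 140.145.212.151
  140.146.0.0/15 (140.146.0.0 - 140.147.255.255) does not contain 140.145.212.151
  140.148.0.0/14 (140.148.0.0 - 140.151.255.255) does not contain 140.145.212.151
Longest matching prefix is /8 -> next hop 132.195.220.18.

132.195.220.18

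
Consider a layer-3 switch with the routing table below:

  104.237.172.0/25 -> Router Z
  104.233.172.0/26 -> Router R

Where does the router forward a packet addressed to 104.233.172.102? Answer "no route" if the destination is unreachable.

No entry's prefix contains 104.233.172.102; there is no default route.

no route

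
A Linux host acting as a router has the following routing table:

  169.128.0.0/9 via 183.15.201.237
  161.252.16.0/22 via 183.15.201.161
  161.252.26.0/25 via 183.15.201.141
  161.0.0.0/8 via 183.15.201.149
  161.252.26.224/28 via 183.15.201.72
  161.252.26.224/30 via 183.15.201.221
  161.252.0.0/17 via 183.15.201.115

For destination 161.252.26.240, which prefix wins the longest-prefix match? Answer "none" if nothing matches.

161.252.0.0/17

Entries matching 161.252.26.240:
  161.0.0.0/8 (161.0.0.0 - 161.255.255.255)
  161.252.0.0/17 (161.252.0.0 - 161.252.127.255)
Most specific is 161.252.0.0/17.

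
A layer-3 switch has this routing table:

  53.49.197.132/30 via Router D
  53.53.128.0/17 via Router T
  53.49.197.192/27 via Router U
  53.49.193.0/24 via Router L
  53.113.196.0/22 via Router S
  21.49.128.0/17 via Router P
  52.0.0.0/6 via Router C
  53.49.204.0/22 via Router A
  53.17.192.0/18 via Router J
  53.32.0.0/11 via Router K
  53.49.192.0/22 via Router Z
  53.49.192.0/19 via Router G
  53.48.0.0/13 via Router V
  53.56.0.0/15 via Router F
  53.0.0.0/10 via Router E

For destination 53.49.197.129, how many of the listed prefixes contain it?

5

Prefixes containing 53.49.197.129:
  52.0.0.0/6 (52.0.0.0 - 55.255.255.255)
  53.0.0.0/10 (53.0.0.0 - 53.63.255.255)
  53.32.0.0/11 (53.32.0.0 - 53.63.255.255)
  53.48.0.0/13 (53.48.0.0 - 53.55.255.255)
  53.49.192.0/19 (53.49.192.0 - 53.49.223.255)
Total matching entries: 5.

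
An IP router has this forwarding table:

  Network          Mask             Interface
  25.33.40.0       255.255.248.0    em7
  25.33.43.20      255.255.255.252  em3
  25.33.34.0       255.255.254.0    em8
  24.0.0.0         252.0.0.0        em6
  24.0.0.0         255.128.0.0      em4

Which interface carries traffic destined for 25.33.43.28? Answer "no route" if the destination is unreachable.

em7

Routes whose prefix contains 25.33.43.28:
  24.0.0.0/6 (24.0.0.0 - 27.255.255.255) -> em6
  25.33.40.0/21 (25.33.40.0 - 25.33.47.255) -> em7
More-specific entries that do NOT match:
  25.33.43.20/30 (25.33.43.20 - 25.33.43.23) does not contain 25.33.43.28
  25.33.34.0/23 (25.33.34.0 - 25.33.35.255) does not contain 25.33.43.28
Longest matching prefix is /21 -> interface em7.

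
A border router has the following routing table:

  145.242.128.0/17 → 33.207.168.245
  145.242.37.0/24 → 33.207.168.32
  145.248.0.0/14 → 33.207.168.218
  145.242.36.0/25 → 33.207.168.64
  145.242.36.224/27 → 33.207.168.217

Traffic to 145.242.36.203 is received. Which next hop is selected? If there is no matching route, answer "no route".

No entry's prefix contains 145.242.36.203; there is no default route.

no route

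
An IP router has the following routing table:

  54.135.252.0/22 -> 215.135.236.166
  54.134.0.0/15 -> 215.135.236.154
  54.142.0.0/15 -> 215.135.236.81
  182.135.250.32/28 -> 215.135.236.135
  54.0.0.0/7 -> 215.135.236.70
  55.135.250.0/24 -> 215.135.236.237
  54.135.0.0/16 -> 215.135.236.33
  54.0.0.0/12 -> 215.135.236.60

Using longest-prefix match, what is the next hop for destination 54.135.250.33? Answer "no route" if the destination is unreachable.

Routes whose prefix contains 54.135.250.33:
  54.0.0.0/7 (54.0.0.0 - 55.255.255.255) -> 215.135.236.70
  54.134.0.0/15 (54.134.0.0 - 54.135.255.255) -> 215.135.236.154
  54.135.0.0/16 (54.135.0.0 - 54.135.255.255) -> 215.135.236.33
More-specific entries that do NOT match:
  182.135.250.32/28 (182.135.250.32 - 182.135.250.47) does not contain 54.135.250.33
  55.135.250.0/24 (55.135.250.0 - 55.135.250.255) does not contain 54.135.250.33
  54.135.252.0/22 (54.135.252.0 - 54.135.255.255) does not contain 54.135.250.33
Longest matching prefix is /16 -> next hop 215.135.236.33.

215.135.236.33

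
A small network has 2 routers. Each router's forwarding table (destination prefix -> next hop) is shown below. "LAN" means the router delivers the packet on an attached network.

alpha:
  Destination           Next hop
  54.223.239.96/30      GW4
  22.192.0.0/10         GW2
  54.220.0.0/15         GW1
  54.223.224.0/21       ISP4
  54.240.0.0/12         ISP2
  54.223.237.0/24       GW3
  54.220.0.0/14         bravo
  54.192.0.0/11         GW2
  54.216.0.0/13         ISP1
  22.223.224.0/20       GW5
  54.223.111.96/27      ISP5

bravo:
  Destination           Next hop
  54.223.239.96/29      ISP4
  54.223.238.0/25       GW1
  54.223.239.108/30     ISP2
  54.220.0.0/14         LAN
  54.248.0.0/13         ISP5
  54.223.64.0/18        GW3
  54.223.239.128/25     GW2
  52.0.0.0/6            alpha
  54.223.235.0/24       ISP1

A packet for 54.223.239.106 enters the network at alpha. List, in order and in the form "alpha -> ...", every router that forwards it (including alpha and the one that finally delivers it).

At alpha: longest match for 54.223.239.106 is 54.220.0.0/14 -> bravo
At bravo: longest match for 54.223.239.106 is 54.220.0.0/14 -> LAN

alpha -> bravo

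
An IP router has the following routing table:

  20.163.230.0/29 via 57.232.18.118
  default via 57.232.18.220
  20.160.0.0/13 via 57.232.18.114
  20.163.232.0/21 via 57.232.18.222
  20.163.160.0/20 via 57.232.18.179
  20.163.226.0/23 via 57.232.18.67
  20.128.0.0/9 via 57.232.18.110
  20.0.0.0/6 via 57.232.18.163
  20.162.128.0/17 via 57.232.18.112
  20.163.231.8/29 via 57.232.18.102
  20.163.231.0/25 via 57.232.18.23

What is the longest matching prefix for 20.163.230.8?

Entries matching 20.163.230.8:
  0.0.0.0/0 (default, matches everything)
  20.0.0.0/6 (20.0.0.0 - 23.255.255.255)
  20.128.0.0/9 (20.128.0.0 - 20.255.255.255)
  20.160.0.0/13 (20.160.0.0 - 20.167.255.255)
Most specific is 20.160.0.0/13.

20.160.0.0/13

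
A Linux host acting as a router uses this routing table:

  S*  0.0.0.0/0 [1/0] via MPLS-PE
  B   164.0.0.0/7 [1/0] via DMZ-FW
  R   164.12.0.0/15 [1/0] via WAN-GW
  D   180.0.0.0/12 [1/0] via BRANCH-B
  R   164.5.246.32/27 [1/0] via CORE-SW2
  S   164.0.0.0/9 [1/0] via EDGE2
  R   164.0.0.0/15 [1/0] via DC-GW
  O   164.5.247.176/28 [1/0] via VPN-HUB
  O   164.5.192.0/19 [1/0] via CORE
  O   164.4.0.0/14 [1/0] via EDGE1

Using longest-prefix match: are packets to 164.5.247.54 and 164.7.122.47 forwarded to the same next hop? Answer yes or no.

164.5.247.54: longest match 164.4.0.0/14 -> EDGE1
164.7.122.47: longest match 164.4.0.0/14 -> EDGE1

yes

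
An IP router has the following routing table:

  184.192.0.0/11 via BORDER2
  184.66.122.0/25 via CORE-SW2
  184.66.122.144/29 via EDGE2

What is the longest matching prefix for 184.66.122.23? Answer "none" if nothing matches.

Entries matching 184.66.122.23:
  184.66.122.0/25 (184.66.122.0 - 184.66.122.127)
Most specific is 184.66.122.0/25.

184.66.122.0/25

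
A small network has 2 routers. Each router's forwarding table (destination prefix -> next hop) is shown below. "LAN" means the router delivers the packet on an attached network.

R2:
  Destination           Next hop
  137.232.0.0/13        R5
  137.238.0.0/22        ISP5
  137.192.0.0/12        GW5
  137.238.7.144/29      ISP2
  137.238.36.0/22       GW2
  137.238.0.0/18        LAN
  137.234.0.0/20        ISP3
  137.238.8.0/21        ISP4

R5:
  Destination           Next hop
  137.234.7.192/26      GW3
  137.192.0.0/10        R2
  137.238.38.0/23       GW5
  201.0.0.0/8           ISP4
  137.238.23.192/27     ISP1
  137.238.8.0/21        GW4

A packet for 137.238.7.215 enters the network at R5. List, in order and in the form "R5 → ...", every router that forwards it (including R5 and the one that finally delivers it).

At R5: longest match for 137.238.7.215 is 137.192.0.0/10 -> R2
At R2: longest match for 137.238.7.215 is 137.238.0.0/18 -> LAN

R5 → R2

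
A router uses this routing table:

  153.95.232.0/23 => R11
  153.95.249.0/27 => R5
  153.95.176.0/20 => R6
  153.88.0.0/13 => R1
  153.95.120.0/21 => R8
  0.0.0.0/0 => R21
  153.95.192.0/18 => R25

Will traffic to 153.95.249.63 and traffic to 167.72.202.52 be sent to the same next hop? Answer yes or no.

no

153.95.249.63: longest match 153.95.192.0/18 -> R25
167.72.202.52: longest match 0.0.0.0/0 -> R21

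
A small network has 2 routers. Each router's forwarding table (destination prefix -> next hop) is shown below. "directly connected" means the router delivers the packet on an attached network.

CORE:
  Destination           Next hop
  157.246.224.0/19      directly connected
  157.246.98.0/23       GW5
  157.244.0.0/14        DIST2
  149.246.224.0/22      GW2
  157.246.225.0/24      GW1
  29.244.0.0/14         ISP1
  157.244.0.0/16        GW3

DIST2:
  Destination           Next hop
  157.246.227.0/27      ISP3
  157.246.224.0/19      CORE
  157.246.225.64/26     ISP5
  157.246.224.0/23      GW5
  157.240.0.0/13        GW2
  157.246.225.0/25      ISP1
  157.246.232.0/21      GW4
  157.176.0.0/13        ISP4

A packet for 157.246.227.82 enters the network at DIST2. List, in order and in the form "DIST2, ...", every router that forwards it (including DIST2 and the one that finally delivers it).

DIST2, CORE

At DIST2: longest match for 157.246.227.82 is 157.246.224.0/19 -> CORE
At CORE: longest match for 157.246.227.82 is 157.246.224.0/19 -> directly connected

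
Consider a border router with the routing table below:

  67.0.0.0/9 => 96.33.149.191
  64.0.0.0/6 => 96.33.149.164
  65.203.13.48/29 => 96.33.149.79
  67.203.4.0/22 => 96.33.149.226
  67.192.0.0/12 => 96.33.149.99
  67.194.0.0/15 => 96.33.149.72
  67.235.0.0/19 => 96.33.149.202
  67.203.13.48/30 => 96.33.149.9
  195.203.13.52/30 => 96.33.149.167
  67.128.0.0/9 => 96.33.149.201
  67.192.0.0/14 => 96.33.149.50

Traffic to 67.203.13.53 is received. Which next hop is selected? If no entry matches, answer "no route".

96.33.149.99

Routes whose prefix contains 67.203.13.53:
  64.0.0.0/6 (64.0.0.0 - 67.255.255.255) -> 96.33.149.164
  67.128.0.0/9 (67.128.0.0 - 67.255.255.255) -> 96.33.149.201
  67.192.0.0/12 (67.192.0.0 - 67.207.255.255) -> 96.33.149.99
More-specific entries that do NOT match:
  67.203.13.48/30 (67.203.13.48 - 67.203.13.51) does not contain 67.203.13.53
  195.203.13.52/30 (195.203.13.52 - 195.203.13.55) does not contain 67.203.13.53
  65.203.13.48/29 (65.203.13.48 - 65.203.13.55) does not contain 67.203.13.53
  67.203.4.0/22 (67.203.4.0 - 67.203.7.255) does not contain 67.203.13.53
  67.235.0.0/19 (67.235.0.0 - 67.235.31.255) does not contain 67.203.13.53
  67.194.0.0/15 (67.194.0.0 - 67.195.255.255) does not contain 67.203.13.53
  67.192.0.0/14 (67.192.0.0 - 67.195.255.255) does not contain 67.203.13.53
Longest matching prefix is /12 -> next hop 96.33.149.99.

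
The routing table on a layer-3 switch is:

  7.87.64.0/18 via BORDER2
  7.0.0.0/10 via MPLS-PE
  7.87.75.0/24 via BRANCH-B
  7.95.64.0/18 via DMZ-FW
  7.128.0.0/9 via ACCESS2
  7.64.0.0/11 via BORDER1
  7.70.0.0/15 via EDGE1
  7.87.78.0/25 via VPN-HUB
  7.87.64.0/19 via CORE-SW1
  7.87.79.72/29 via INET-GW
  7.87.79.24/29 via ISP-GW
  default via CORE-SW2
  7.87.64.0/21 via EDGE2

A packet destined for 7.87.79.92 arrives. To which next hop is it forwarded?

Routes whose prefix contains 7.87.79.92:
  0.0.0.0/0 (default, matches everything) -> CORE-SW2
  7.64.0.0/11 (7.64.0.0 - 7.95.255.255) -> BORDER1
  7.87.64.0/18 (7.87.64.0 - 7.87.127.255) -> BORDER2
  7.87.64.0/19 (7.87.64.0 - 7.87.95.255) -> CORE-SW1
More-specific entries that do NOT match:
  7.87.79.72/29 (7.87.79.72 - 7.87.79.79) does not contain 7.87.79.92
  7.87.79.24/29 (7.87.79.24 - 7.87.79.31) does not contain 7.87.79.92
  7.87.78.0/25 (7.87.78.0 - 7.87.78.127) does not contain 7.87.79.92
  7.87.75.0/24 (7.87.75.0 - 7.87.75.255) does not contain 7.87.79.92
  7.87.64.0/21 (7.87.64.0 - 7.87.71.255) does not contain 7.87.79.92
Longest matching prefix is /19 -> next hop CORE-SW1.

CORE-SW1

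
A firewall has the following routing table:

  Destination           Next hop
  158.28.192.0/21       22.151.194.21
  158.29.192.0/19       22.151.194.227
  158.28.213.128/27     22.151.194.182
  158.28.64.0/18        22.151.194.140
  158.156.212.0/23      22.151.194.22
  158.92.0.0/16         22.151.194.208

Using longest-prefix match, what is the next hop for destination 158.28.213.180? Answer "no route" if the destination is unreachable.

no route

No entry's prefix contains 158.28.213.180; there is no default route.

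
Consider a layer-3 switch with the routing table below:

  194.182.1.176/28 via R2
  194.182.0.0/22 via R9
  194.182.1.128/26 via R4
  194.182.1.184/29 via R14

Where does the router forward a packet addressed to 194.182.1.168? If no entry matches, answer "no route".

Routes whose prefix contains 194.182.1.168:
  194.182.0.0/22 (194.182.0.0 - 194.182.3.255) -> R9
  194.182.1.128/26 (194.182.1.128 - 194.182.1.191) -> R4
More-specific entries that do NOT match:
  194.182.1.184/29 (194.182.1.184 - 194.182.1.191) does not contain 194.182.1.168
  194.182.1.176/28 (194.182.1.176 - 194.182.1.191) does not contain 194.182.1.168
Longest matching prefix is /26 -> next hop R4.

R4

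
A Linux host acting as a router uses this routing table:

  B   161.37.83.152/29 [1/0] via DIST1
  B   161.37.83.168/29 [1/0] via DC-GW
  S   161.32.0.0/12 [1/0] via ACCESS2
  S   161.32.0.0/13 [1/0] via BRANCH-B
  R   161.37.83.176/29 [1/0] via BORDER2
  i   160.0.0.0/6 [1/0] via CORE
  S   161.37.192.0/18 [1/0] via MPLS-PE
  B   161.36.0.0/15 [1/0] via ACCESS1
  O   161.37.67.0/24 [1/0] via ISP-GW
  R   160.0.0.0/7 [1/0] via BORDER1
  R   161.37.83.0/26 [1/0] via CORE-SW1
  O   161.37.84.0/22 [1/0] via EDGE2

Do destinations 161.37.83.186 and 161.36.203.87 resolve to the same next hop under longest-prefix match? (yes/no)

yes

161.37.83.186: longest match 161.36.0.0/15 -> ACCESS1
161.36.203.87: longest match 161.36.0.0/15 -> ACCESS1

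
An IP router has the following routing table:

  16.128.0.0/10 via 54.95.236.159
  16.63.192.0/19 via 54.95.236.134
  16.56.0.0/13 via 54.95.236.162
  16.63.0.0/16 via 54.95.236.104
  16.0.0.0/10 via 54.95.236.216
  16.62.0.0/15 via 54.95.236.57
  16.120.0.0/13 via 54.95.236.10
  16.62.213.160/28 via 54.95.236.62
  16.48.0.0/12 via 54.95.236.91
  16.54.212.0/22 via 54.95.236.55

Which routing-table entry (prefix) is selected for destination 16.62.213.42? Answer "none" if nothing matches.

16.62.0.0/15

Entries matching 16.62.213.42:
  16.0.0.0/10 (16.0.0.0 - 16.63.255.255)
  16.48.0.0/12 (16.48.0.0 - 16.63.255.255)
  16.56.0.0/13 (16.56.0.0 - 16.63.255.255)
  16.62.0.0/15 (16.62.0.0 - 16.63.255.255)
Most specific is 16.62.0.0/15.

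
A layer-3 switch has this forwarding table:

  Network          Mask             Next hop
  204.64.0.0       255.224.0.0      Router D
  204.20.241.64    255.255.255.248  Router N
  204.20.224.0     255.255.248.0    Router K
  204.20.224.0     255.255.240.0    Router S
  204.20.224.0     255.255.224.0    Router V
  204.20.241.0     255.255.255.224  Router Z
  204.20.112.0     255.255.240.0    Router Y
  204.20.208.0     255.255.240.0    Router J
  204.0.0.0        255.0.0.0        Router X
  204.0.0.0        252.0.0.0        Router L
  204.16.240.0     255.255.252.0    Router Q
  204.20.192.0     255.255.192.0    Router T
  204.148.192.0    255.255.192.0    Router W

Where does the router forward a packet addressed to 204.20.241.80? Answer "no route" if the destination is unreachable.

Routes whose prefix contains 204.20.241.80:
  204.0.0.0/6 (204.0.0.0 - 207.255.255.255) -> Router L
  204.0.0.0/8 (204.0.0.0 - 204.255.255.255) -> Router X
  204.20.192.0/18 (204.20.192.0 - 204.20.255.255) -> Router T
  204.20.224.0/19 (204.20.224.0 - 204.20.255.255) -> Router V
More-specific entries that do NOT match:
  204.20.241.64/29 (204.20.241.64 - 204.20.241.71) does not contain 204.20.241.80
  204.20.241.0/27 (204.20.241.0 - 204.20.241.31) does not contain 204.20.241.80
  204.16.240.0/22 (204.16.240.0 - 204.16.243.255) does not contain 204.20.241.80
  204.20.224.0/21 (204.20.224.0 - 204.20.231.255) does not contain 204.20.241.80
  204.20.224.0/20 (204.20.224.0 - 204.20.239.255) does not contain 204.20.241.80
  204.20.112.0/20 (204.20.112.0 - 204.20.127.255) does not contain 204.20.241.80
  204.20.208.0/20 (204.20.208.0 - 204.20.223.255) does not contain 204.20.241.80
Longest matching prefix is /19 -> next hop Router V.

Router V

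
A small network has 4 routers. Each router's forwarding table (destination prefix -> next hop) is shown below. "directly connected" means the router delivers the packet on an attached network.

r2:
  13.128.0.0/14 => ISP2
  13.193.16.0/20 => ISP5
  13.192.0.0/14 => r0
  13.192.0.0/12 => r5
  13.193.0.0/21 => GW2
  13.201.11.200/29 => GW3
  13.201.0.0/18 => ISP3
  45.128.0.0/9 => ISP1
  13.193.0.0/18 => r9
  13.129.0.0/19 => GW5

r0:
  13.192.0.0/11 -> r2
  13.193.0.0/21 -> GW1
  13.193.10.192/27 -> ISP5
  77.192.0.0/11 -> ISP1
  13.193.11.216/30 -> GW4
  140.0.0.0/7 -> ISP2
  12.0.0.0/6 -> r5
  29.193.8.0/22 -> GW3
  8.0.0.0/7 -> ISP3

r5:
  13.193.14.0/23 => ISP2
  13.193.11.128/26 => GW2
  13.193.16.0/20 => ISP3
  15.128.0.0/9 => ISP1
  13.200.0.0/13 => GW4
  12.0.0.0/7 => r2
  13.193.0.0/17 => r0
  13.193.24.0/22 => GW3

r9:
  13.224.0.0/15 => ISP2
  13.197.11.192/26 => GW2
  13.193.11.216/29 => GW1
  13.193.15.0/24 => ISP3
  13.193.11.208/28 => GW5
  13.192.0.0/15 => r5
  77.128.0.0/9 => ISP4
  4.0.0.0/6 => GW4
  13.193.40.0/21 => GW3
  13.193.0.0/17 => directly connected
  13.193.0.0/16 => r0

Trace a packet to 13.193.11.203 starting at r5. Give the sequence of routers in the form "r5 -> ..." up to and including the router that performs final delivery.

At r5: longest match for 13.193.11.203 is 13.193.0.0/17 -> r0
At r0: longest match for 13.193.11.203 is 13.192.0.0/11 -> r2
At r2: longest match for 13.193.11.203 is 13.193.0.0/18 -> r9
At r9: longest match for 13.193.11.203 is 13.193.0.0/17 -> directly connected

r5 -> r0 -> r2 -> r9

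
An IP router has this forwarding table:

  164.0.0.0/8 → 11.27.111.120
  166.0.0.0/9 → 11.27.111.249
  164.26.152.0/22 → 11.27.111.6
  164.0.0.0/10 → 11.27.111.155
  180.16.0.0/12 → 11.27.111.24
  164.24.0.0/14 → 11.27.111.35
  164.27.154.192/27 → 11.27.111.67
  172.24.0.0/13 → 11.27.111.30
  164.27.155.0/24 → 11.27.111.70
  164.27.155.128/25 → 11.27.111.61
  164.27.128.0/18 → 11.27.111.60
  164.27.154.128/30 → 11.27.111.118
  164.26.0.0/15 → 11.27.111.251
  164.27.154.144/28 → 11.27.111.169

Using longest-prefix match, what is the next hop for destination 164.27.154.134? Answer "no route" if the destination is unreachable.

11.27.111.60

Routes whose prefix contains 164.27.154.134:
  164.0.0.0/8 (164.0.0.0 - 164.255.255.255) -> 11.27.111.120
  164.0.0.0/10 (164.0.0.0 - 164.63.255.255) -> 11.27.111.155
  164.24.0.0/14 (164.24.0.0 - 164.27.255.255) -> 11.27.111.35
  164.26.0.0/15 (164.26.0.0 - 164.27.255.255) -> 11.27.111.251
  164.27.128.0/18 (164.27.128.0 - 164.27.191.255) -> 11.27.111.60
More-specific entries that do NOT match:
  164.27.154.128/30 (164.27.154.128 - 164.27.154.131) does not contain 164.27.154.134
  164.27.154.144/28 (164.27.154.144 - 164.27.154.159) does not contain 164.27.154.134
  164.27.154.192/27 (164.27.154.192 - 164.27.154.223) does not contain 164.27.154.134
  164.27.155.128/25 (164.27.155.128 - 164.27.155.255) does not contain 164.27.154.134
  164.27.155.0/24 (164.27.155.0 - 164.27.155.255) does not contain 164.27.154.134
  164.26.152.0/22 (164.26.152.0 - 164.26.155.255) does not contain 164.27.154.134
Longest matching prefix is /18 -> next hop 11.27.111.60.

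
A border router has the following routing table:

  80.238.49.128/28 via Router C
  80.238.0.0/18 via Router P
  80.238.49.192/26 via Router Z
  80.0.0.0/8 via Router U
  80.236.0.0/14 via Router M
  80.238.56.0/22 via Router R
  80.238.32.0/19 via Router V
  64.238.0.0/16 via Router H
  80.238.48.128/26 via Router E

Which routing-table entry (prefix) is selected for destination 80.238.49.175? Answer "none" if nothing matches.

80.238.32.0/19

Entries matching 80.238.49.175:
  80.0.0.0/8 (80.0.0.0 - 80.255.255.255)
  80.236.0.0/14 (80.236.0.0 - 80.239.255.255)
  80.238.0.0/18 (80.238.0.0 - 80.238.63.255)
  80.238.32.0/19 (80.238.32.0 - 80.238.63.255)
Most specific is 80.238.32.0/19.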